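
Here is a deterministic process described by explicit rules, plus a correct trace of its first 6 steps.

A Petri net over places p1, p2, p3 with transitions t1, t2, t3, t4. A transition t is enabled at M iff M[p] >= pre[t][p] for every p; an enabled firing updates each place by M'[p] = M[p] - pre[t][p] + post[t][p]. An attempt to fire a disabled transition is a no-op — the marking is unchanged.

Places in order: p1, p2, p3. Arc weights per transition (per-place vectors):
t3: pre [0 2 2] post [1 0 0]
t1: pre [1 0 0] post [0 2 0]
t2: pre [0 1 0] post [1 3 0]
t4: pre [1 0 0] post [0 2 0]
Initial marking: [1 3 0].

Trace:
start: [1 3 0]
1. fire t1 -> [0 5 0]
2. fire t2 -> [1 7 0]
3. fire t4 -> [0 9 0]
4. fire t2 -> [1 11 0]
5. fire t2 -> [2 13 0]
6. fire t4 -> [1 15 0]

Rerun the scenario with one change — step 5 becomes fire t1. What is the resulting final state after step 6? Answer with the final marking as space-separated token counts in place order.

0 13 0

(re-executing from step 5 with the substitution; state before step 5: [1 11 0])
5. fire t1 -> [0 13 0]
6. fire t4 -> [0 13 0]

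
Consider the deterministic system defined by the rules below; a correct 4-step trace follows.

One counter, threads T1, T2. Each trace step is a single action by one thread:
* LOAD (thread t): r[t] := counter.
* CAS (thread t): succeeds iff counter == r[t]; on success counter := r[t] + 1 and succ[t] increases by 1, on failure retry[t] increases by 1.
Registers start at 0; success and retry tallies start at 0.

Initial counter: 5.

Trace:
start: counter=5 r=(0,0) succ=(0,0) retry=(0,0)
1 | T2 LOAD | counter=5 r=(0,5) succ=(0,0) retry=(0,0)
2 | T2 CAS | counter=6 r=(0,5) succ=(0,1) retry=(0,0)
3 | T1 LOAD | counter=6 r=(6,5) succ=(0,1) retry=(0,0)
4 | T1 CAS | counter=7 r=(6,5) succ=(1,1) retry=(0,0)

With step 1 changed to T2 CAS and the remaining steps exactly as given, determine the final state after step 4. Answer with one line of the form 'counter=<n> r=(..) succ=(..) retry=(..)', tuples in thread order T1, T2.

counter=6 r=(5,0) succ=(1,0) retry=(0,2)

(re-executing from step 1 with the substitution; state before step 1: counter=5 r=(0,0) succ=(0,0) retry=(0,0))
1 | T2 CAS | counter=5 r=(0,0) succ=(0,0) retry=(0,1)
2 | T2 CAS | counter=5 r=(0,0) succ=(0,0) retry=(0,2)
3 | T1 LOAD | counter=5 r=(5,0) succ=(0,0) retry=(0,2)
4 | T1 CAS | counter=6 r=(5,0) succ=(1,0) retry=(0,2)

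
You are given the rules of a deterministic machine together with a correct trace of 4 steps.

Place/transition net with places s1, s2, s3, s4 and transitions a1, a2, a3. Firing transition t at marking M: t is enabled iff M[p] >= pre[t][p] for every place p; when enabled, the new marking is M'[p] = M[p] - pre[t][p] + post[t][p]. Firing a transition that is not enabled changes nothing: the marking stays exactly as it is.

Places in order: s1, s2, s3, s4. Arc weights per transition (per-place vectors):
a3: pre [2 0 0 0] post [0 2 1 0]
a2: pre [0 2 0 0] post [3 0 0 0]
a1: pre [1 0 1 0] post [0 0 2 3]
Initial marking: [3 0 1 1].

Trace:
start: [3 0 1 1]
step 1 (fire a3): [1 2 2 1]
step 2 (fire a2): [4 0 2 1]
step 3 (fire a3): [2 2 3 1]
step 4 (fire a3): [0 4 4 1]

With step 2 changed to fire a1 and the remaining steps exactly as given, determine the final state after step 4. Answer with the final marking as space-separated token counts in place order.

0 2 3 4

(re-executing from step 2 with the substitution; state before step 2: [1 2 2 1])
step 2 (fire a1): [0 2 3 4]
step 3 (fire a3): [0 2 3 4]
step 4 (fire a3): [0 2 3 4]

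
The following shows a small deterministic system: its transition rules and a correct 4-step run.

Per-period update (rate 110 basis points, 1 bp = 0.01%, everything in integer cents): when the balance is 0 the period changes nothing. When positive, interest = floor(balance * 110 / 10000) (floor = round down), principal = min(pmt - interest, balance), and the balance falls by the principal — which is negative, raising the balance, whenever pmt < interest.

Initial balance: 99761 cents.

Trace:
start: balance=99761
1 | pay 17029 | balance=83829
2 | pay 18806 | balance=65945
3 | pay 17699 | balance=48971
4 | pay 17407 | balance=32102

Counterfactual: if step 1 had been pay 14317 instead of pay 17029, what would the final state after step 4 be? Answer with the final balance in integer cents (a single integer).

34904

(re-executing from step 1 with the substitution; state before step 1: balance=99761)
1 | pay 14317 | balance=86541
2 | pay 18806 | balance=68686
3 | pay 17699 | balance=51742
4 | pay 17407 | balance=34904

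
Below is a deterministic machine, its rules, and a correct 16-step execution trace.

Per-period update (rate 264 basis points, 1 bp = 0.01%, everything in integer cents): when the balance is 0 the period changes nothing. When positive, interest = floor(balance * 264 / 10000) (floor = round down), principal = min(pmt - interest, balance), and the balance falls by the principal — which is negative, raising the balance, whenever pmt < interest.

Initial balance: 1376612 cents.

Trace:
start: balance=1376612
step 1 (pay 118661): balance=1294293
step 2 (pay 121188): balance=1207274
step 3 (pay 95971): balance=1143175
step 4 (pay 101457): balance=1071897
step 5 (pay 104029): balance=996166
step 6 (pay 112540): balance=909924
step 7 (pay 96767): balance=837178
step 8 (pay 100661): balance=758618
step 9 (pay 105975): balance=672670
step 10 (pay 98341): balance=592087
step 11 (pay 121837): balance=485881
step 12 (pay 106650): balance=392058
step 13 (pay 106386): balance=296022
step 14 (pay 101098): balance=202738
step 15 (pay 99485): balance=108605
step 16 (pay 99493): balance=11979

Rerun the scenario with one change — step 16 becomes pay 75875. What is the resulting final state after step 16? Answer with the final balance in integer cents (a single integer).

35597

(re-executing from step 16 with the substitution; state before step 16: balance=108605)
step 16 (pay 75875): balance=35597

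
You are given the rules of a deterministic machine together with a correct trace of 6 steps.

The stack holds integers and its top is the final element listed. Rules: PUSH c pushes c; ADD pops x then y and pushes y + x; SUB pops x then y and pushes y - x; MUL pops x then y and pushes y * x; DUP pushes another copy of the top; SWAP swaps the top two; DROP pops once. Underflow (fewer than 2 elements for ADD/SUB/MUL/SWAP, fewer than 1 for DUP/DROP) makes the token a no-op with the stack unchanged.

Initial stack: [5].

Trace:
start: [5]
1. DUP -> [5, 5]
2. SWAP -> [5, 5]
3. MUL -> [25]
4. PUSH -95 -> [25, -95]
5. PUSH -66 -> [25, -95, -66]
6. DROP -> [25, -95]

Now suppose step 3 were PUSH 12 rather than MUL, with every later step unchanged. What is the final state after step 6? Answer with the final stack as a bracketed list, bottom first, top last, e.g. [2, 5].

[5, 5, 12, -95]

(re-executing from step 3 with the substitution; state before step 3: [5, 5])
3. PUSH 12 -> [5, 5, 12]
4. PUSH -95 -> [5, 5, 12, -95]
5. PUSH -66 -> [5, 5, 12, -95, -66]
6. DROP -> [5, 5, 12, -95]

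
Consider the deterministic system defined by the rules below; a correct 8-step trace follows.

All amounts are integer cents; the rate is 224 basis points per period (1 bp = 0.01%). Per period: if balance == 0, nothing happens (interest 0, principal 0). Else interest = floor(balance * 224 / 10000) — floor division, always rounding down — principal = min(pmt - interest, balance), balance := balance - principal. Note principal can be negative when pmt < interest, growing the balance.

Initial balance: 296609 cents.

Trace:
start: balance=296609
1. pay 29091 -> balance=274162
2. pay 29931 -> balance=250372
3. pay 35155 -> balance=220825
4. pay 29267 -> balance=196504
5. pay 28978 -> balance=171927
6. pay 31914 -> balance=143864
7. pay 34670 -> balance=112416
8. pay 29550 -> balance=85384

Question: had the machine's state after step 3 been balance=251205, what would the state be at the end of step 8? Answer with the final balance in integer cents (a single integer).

state after step 3 := balance=251205
4. pay 29267 -> balance=227564
5. pay 28978 -> balance=203683
6. pay 31914 -> balance=176331
7. pay 34670 -> balance=145610
8. pay 29550 -> balance=119321

119321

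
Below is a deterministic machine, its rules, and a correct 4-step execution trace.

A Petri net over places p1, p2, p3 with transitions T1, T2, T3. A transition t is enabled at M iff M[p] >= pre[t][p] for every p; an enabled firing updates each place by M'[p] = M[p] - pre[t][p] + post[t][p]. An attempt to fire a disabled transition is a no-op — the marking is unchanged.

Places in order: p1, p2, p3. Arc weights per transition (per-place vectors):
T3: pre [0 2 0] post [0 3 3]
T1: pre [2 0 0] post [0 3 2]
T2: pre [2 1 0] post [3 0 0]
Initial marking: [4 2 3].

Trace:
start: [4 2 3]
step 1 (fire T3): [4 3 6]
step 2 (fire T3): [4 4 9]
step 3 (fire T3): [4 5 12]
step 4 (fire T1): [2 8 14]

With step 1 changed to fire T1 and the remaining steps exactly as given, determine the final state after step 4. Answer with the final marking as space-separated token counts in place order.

(re-executing from step 1 with the substitution; state before step 1: [4 2 3])
step 1 (fire T1): [2 5 5]
step 2 (fire T3): [2 6 8]
step 3 (fire T3): [2 7 11]
step 4 (fire T1): [0 10 13]

0 10 13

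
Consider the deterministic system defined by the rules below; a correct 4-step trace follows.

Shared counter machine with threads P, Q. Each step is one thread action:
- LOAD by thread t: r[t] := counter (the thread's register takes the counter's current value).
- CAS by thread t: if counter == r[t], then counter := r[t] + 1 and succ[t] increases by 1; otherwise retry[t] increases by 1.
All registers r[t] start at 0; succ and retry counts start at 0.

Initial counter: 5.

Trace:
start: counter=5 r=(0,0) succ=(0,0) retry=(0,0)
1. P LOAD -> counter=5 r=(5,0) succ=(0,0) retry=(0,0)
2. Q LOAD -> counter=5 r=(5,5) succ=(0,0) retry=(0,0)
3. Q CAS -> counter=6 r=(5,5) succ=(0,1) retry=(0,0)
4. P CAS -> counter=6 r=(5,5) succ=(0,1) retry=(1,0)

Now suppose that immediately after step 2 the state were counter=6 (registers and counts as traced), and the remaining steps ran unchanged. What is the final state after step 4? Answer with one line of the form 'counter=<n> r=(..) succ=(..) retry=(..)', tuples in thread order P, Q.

state after step 2 := counter=6 r=(5,5) succ=(0,0) retry=(0,0)
3. Q CAS -> counter=6 r=(5,5) succ=(0,0) retry=(0,1)
4. P CAS -> counter=6 r=(5,5) succ=(0,0) retry=(1,1)

counter=6 r=(5,5) succ=(0,0) retry=(1,1)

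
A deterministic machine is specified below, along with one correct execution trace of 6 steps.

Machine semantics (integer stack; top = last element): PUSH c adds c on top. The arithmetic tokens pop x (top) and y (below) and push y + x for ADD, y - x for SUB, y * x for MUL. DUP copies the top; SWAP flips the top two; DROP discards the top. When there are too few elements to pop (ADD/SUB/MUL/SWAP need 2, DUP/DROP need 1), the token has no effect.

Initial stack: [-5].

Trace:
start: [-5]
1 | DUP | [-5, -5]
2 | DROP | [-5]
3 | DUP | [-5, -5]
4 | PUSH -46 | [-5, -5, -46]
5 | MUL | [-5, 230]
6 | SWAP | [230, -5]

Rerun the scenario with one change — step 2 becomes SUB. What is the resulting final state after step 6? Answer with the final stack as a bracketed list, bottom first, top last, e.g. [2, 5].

[0, 0]

(re-executing from step 2 with the substitution; state before step 2: [-5, -5])
2 | SUB | [0]
3 | DUP | [0, 0]
4 | PUSH -46 | [0, 0, -46]
5 | MUL | [0, 0]
6 | SWAP | [0, 0]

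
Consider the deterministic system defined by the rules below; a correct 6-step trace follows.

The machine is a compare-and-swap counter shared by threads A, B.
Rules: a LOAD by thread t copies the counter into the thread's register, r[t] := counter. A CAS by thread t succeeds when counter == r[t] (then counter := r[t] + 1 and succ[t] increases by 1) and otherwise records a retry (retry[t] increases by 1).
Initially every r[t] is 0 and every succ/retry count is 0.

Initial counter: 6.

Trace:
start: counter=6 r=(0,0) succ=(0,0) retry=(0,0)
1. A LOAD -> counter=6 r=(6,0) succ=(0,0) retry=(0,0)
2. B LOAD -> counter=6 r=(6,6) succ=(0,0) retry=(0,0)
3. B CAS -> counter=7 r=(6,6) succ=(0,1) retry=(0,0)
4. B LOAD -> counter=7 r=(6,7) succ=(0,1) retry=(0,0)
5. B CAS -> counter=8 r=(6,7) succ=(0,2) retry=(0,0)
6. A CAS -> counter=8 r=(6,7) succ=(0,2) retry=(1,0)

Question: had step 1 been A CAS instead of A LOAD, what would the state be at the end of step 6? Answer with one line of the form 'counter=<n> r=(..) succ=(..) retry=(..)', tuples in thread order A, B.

(re-executing from step 1 with the substitution; state before step 1: counter=6 r=(0,0) succ=(0,0) retry=(0,0))
1. A CAS -> counter=6 r=(0,0) succ=(0,0) retry=(1,0)
2. B LOAD -> counter=6 r=(0,6) succ=(0,0) retry=(1,0)
3. B CAS -> counter=7 r=(0,6) succ=(0,1) retry=(1,0)
4. B LOAD -> counter=7 r=(0,7) succ=(0,1) retry=(1,0)
5. B CAS -> counter=8 r=(0,7) succ=(0,2) retry=(1,0)
6. A CAS -> counter=8 r=(0,7) succ=(0,2) retry=(2,0)

counter=8 r=(0,7) succ=(0,2) retry=(2,0)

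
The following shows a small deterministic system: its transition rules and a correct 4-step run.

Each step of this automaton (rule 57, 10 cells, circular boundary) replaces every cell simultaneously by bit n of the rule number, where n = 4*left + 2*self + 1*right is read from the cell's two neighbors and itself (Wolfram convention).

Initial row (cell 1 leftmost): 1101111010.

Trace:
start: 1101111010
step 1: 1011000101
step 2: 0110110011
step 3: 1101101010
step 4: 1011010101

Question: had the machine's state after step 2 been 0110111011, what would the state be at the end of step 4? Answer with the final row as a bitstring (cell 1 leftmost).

state after step 2 := 0110111011
step 3: 1101100110
step 4: 1011010101

1011010101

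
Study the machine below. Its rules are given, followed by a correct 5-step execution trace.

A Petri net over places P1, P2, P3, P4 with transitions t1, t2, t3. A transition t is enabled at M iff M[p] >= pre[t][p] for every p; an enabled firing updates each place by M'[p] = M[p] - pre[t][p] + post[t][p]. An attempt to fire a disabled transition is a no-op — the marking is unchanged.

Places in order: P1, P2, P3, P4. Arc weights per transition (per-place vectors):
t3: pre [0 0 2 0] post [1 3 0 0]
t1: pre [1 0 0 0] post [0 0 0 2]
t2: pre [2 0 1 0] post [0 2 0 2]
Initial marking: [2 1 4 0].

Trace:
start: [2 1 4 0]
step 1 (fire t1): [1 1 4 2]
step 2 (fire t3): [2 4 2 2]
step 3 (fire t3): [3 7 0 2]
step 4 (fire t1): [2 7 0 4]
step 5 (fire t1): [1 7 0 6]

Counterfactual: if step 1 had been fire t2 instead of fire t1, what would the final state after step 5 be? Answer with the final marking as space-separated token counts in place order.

(re-executing from step 1 with the substitution; state before step 1: [2 1 4 0])
step 1 (fire t2): [0 3 3 2]
step 2 (fire t3): [1 6 1 2]
step 3 (fire t3): [1 6 1 2]
step 4 (fire t1): [0 6 1 4]
step 5 (fire t1): [0 6 1 4]

0 6 1 4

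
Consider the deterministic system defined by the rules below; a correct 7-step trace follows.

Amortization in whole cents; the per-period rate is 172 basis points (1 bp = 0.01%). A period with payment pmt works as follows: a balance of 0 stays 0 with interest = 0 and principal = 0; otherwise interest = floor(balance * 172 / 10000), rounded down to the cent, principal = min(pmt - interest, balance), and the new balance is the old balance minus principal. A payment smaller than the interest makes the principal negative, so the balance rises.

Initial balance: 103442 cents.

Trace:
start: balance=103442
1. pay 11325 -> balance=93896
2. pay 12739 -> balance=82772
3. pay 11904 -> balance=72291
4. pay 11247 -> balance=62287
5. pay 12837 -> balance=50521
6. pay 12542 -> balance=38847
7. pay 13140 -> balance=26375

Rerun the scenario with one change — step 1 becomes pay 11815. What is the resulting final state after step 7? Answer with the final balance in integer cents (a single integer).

25831

(re-executing from step 1 with the substitution; state before step 1: balance=103442)
1. pay 11815 -> balance=93406
2. pay 12739 -> balance=82273
3. pay 11904 -> balance=71784
4. pay 11247 -> balance=61771
5. pay 12837 -> balance=49996
6. pay 12542 -> balance=38313
7. pay 13140 -> balance=25831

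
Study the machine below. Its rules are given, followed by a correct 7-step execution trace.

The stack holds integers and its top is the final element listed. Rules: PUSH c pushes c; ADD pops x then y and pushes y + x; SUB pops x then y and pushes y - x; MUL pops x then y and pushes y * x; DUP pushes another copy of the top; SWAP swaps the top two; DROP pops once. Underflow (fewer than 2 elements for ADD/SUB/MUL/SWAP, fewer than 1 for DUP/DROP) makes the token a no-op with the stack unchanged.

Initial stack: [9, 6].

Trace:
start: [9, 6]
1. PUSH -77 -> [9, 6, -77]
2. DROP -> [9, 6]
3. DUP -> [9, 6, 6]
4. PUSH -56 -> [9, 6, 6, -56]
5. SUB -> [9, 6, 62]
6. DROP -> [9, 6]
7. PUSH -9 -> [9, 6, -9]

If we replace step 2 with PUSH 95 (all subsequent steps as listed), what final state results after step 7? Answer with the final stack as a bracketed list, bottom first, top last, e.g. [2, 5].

[9, 6, -77, 95, -9]

(re-executing from step 2 with the substitution; state before step 2: [9, 6, -77])
2. PUSH 95 -> [9, 6, -77, 95]
3. DUP -> [9, 6, -77, 95, 95]
4. PUSH -56 -> [9, 6, -77, 95, 95, -56]
5. SUB -> [9, 6, -77, 95, 151]
6. DROP -> [9, 6, -77, 95]
7. PUSH -9 -> [9, 6, -77, 95, -9]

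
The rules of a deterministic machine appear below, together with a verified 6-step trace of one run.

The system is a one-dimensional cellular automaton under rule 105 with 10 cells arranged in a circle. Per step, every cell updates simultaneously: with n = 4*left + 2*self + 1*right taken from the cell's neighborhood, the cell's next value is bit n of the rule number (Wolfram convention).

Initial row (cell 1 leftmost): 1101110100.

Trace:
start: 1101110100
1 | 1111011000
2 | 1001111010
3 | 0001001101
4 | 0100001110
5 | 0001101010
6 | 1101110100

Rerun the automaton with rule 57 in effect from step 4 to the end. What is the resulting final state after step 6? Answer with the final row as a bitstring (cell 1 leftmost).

0101001011

(re-executing steps 4..6 under rule 57; state before step 4: 0001001101)
4 | 1100101010
5 | 1010010101
6 | 0101001011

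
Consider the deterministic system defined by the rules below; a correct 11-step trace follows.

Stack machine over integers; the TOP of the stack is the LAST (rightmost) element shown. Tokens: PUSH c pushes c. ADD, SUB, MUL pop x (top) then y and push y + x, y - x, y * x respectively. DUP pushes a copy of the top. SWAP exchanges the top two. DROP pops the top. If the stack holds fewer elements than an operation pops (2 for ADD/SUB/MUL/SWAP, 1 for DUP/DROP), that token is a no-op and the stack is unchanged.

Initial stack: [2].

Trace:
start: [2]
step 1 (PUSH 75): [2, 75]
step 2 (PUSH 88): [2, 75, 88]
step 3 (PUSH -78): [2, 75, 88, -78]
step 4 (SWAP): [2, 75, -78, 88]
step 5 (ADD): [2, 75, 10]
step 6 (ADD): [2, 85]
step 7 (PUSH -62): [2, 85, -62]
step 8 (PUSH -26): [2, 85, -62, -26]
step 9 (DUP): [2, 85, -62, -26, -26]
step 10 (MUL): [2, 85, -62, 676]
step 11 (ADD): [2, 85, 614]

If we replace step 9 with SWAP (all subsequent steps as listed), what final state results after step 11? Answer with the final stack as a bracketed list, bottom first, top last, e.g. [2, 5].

(re-executing from step 9 with the substitution; state before step 9: [2, 85, -62, -26])
step 9 (SWAP): [2, 85, -26, -62]
step 10 (MUL): [2, 85, 1612]
step 11 (ADD): [2, 1697]

[2, 1697]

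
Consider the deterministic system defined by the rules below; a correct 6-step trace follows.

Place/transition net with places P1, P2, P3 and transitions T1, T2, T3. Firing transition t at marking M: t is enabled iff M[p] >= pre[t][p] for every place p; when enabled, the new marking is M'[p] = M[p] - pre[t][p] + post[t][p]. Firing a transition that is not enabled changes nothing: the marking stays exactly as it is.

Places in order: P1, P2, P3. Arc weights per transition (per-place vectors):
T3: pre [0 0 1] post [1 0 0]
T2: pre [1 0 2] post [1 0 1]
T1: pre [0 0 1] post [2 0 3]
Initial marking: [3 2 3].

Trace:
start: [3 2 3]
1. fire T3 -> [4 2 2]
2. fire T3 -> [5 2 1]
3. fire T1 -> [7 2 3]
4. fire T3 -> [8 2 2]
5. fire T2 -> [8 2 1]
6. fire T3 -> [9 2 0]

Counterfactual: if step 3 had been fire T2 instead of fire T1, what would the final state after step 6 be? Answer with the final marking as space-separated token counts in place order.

(re-executing from step 3 with the substitution; state before step 3: [5 2 1])
3. fire T2 -> [5 2 1]
4. fire T3 -> [6 2 0]
5. fire T2 -> [6 2 0]
6. fire T3 -> [6 2 0]

6 2 0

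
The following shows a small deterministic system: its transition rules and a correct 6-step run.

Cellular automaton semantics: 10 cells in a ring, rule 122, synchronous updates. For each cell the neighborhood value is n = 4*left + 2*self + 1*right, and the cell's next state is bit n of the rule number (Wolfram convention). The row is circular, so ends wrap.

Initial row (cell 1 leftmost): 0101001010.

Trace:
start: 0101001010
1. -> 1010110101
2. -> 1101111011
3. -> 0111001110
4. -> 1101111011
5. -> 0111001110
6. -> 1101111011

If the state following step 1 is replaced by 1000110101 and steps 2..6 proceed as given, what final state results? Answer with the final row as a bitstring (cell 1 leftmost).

1101111011

state after step 1 := 1000110101
2. -> 1101111011
3. -> 0111001110
4. -> 1101111011
5. -> 0111001110
6. -> 1101111011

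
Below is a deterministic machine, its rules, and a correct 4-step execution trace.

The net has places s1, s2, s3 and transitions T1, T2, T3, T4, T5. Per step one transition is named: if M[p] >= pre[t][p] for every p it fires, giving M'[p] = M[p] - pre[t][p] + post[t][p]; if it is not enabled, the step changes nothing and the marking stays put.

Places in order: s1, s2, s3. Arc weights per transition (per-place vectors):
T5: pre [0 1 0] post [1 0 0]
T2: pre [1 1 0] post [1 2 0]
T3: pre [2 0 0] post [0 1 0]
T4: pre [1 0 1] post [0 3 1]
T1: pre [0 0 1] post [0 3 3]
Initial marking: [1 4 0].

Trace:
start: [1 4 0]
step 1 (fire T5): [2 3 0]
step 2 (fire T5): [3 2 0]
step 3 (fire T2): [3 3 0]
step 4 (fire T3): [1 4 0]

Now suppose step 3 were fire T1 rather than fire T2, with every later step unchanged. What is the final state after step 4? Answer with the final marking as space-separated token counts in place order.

1 3 0

(re-executing from step 3 with the substitution; state before step 3: [3 2 0])
step 3 (fire T1): [3 2 0]
step 4 (fire T3): [1 3 0]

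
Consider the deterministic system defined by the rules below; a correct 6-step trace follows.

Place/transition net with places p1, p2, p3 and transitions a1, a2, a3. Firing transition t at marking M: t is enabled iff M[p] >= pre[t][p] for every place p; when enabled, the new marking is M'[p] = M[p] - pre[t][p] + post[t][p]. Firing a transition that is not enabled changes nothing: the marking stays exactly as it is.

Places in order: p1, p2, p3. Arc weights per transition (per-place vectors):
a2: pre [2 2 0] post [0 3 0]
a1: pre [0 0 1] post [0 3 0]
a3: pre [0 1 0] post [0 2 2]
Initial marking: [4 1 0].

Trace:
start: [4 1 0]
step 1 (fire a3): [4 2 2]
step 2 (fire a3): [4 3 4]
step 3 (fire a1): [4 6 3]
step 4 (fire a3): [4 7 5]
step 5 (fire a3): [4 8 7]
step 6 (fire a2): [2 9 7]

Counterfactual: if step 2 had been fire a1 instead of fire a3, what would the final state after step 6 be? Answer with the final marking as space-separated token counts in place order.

2 11 4

(re-executing from step 2 with the substitution; state before step 2: [4 2 2])
step 2 (fire a1): [4 5 1]
step 3 (fire a1): [4 8 0]
step 4 (fire a3): [4 9 2]
step 5 (fire a3): [4 10 4]
step 6 (fire a2): [2 11 4]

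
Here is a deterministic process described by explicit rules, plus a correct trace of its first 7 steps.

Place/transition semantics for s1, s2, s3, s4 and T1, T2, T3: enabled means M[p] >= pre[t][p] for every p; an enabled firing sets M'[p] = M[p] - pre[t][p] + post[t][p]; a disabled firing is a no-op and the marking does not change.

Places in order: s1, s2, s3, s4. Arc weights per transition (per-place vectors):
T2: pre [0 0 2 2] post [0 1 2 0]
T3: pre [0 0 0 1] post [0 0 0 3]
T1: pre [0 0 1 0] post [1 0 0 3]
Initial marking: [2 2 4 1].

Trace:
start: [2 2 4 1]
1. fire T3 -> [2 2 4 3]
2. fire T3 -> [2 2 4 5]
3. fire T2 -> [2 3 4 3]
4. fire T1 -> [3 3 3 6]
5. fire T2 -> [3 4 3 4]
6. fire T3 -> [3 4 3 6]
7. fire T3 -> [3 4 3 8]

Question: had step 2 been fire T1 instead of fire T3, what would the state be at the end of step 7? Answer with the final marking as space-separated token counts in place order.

(re-executing from step 2 with the substitution; state before step 2: [2 2 4 3])
2. fire T1 -> [3 2 3 6]
3. fire T2 -> [3 3 3 4]
4. fire T1 -> [4 3 2 7]
5. fire T2 -> [4 4 2 5]
6. fire T3 -> [4 4 2 7]
7. fire T3 -> [4 4 2 9]

4 4 2 9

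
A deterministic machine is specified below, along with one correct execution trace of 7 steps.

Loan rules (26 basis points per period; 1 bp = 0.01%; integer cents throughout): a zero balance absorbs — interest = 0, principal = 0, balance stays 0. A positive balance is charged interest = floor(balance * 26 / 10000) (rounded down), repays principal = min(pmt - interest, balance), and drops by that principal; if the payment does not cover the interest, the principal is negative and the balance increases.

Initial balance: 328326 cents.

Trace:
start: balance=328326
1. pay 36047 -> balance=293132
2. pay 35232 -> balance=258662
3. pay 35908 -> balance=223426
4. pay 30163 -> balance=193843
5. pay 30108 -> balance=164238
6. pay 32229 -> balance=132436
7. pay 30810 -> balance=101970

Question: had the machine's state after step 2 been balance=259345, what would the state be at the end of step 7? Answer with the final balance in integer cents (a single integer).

102662

state after step 2 := balance=259345
3. pay 35908 -> balance=224111
4. pay 30163 -> balance=194530
5. pay 30108 -> balance=164927
6. pay 32229 -> balance=133126
7. pay 30810 -> balance=102662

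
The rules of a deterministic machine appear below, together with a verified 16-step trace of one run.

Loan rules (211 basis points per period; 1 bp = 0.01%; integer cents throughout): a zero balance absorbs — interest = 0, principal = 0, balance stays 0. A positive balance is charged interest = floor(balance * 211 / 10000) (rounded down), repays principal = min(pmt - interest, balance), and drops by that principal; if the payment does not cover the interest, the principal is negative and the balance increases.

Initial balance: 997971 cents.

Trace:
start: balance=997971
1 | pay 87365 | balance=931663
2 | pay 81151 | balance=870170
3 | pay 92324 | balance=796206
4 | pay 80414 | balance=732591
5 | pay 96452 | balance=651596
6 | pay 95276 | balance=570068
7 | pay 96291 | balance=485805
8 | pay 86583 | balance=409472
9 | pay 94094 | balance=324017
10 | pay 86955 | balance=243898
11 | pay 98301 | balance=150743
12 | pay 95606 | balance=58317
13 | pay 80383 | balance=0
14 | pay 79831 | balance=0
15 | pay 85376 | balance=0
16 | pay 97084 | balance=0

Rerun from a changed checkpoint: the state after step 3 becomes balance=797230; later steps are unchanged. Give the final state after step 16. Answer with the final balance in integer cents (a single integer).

0

state after step 3 := balance=797230
4 | pay 80414 | balance=733637
5 | pay 96452 | balance=652664
6 | pay 95276 | balance=571159
7 | pay 96291 | balance=486919
8 | pay 86583 | balance=410609
9 | pay 94094 | balance=325178
10 | pay 86955 | balance=245084
11 | pay 98301 | balance=151954
12 | pay 95606 | balance=59554
13 | pay 80383 | balance=0
14 | pay 79831 | balance=0
15 | pay 85376 | balance=0
16 | pay 97084 | balance=0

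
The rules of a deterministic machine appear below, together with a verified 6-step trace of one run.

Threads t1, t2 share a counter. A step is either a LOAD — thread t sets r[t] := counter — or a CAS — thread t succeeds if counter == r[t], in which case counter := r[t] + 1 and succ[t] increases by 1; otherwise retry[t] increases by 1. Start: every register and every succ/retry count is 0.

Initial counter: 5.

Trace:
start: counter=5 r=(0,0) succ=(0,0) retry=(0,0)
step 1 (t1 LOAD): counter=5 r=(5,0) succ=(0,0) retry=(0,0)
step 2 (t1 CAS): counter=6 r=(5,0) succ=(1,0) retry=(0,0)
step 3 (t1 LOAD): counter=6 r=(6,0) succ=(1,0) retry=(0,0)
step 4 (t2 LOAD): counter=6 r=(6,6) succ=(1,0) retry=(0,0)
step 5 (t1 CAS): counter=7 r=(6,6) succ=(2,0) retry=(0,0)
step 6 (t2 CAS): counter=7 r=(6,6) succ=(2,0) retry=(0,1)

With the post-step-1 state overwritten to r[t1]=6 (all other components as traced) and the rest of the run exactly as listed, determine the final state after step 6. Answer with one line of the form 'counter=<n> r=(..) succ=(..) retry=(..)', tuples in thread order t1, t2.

state after step 1 := counter=5 r=(6,0) succ=(0,0) retry=(0,0)
step 2 (t1 CAS): counter=5 r=(6,0) succ=(0,0) retry=(1,0)
step 3 (t1 LOAD): counter=5 r=(5,0) succ=(0,0) retry=(1,0)
step 4 (t2 LOAD): counter=5 r=(5,5) succ=(0,0) retry=(1,0)
step 5 (t1 CAS): counter=6 r=(5,5) succ=(1,0) retry=(1,0)
step 6 (t2 CAS): counter=6 r=(5,5) succ=(1,0) retry=(1,1)

counter=6 r=(5,5) succ=(1,0) retry=(1,1)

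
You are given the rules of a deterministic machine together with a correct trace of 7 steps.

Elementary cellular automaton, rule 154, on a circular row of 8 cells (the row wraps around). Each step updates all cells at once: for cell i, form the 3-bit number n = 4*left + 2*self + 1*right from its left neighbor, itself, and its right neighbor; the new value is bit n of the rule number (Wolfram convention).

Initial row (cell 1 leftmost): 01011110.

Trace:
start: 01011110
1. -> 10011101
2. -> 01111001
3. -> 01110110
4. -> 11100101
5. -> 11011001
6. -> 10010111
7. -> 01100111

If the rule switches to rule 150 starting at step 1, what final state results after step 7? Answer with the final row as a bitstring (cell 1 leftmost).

(re-executing steps 1..7 under rule 150; state before step 1: 01011110)
1. -> 11001101
2. -> 10110000
3. -> 10001001
4. -> 01011110
5. -> 11001101
6. -> 10110000
7. -> 10001001

10001001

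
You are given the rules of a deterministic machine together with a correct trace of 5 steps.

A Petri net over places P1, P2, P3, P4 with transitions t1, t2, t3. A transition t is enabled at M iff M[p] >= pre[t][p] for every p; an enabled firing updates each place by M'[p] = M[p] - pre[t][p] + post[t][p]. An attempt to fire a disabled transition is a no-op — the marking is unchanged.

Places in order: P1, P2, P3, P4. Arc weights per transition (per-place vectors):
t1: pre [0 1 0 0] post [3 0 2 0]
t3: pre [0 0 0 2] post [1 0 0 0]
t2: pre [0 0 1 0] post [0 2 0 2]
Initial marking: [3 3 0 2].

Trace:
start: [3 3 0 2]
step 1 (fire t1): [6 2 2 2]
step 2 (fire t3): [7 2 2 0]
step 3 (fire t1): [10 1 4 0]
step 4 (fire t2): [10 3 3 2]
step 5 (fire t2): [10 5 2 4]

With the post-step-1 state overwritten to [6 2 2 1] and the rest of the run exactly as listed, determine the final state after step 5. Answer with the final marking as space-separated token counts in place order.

9 5 2 5

state after step 1 := [6 2 2 1]
step 2 (fire t3): [6 2 2 1]
step 3 (fire t1): [9 1 4 1]
step 4 (fire t2): [9 3 3 3]
step 5 (fire t2): [9 5 2 5]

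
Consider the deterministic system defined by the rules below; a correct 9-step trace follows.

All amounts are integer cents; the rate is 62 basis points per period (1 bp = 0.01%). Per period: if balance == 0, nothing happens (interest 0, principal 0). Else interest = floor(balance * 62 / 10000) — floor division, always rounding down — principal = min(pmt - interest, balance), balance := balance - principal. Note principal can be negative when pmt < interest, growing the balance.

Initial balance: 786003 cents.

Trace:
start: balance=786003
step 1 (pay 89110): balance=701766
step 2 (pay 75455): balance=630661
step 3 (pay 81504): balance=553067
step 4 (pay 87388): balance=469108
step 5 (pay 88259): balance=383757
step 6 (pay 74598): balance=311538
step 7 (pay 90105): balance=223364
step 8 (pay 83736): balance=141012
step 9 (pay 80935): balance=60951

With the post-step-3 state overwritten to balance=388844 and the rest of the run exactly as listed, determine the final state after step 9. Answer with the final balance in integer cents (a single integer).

state after step 3 := balance=388844
step 4 (pay 87388): balance=303866
step 5 (pay 88259): balance=217490
step 6 (pay 74598): balance=144240
step 7 (pay 90105): balance=55029
step 8 (pay 83736): balance=0
step 9 (pay 80935): balance=0

0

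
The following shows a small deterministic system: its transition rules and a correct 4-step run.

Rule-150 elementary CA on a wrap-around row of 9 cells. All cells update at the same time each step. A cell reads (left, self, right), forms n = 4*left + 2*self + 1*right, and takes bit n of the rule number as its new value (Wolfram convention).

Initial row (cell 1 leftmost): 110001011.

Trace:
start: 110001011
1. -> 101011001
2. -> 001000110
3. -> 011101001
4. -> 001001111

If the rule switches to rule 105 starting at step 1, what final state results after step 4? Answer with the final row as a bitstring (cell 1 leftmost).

001001111

(re-executing steps 1..4 under rule 105; state before step 1: 110001011)
1. -> 010100110
2. -> 001000110
3. -> 100010110
4. -> 001001111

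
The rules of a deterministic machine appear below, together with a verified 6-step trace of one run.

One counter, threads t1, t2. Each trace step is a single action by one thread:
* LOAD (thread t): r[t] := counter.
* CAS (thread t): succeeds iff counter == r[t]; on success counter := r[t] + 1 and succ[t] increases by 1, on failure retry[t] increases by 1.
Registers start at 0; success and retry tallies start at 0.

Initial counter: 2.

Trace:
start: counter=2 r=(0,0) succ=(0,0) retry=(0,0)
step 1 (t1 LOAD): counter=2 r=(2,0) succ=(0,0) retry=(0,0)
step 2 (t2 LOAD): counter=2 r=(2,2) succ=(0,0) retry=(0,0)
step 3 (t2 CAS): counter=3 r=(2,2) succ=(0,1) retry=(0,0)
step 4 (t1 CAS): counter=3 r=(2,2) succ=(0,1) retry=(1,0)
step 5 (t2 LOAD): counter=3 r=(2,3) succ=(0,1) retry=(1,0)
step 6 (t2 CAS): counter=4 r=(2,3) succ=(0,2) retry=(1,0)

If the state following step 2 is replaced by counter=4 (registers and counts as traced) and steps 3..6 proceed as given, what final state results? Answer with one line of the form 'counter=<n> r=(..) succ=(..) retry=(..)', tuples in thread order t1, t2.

state after step 2 := counter=4 r=(2,2) succ=(0,0) retry=(0,0)
step 3 (t2 CAS): counter=4 r=(2,2) succ=(0,0) retry=(0,1)
step 4 (t1 CAS): counter=4 r=(2,2) succ=(0,0) retry=(1,1)
step 5 (t2 LOAD): counter=4 r=(2,4) succ=(0,0) retry=(1,1)
step 6 (t2 CAS): counter=5 r=(2,4) succ=(0,1) retry=(1,1)

counter=5 r=(2,4) succ=(0,1) retry=(1,1)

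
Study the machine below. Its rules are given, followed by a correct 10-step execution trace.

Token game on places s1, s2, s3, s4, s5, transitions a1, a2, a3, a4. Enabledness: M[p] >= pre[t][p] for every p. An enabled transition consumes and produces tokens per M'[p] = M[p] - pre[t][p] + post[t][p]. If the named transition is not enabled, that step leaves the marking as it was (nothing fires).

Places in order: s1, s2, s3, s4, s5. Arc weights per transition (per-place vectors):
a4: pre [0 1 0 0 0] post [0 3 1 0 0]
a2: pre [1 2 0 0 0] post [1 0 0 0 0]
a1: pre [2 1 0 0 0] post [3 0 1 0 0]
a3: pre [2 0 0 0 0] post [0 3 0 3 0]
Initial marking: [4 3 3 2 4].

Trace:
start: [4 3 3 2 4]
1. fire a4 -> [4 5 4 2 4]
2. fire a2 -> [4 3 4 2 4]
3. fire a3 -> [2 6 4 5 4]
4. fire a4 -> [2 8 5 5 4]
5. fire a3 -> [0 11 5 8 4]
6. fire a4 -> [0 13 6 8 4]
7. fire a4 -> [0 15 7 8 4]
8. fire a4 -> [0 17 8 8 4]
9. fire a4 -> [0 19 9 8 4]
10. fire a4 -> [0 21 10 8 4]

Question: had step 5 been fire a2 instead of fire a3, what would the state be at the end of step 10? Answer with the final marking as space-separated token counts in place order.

(re-executing from step 5 with the substitution; state before step 5: [2 8 5 5 4])
5. fire a2 -> [2 6 5 5 4]
6. fire a4 -> [2 8 6 5 4]
7. fire a4 -> [2 10 7 5 4]
8. fire a4 -> [2 12 8 5 4]
9. fire a4 -> [2 14 9 5 4]
10. fire a4 -> [2 16 10 5 4]

2 16 10 5 4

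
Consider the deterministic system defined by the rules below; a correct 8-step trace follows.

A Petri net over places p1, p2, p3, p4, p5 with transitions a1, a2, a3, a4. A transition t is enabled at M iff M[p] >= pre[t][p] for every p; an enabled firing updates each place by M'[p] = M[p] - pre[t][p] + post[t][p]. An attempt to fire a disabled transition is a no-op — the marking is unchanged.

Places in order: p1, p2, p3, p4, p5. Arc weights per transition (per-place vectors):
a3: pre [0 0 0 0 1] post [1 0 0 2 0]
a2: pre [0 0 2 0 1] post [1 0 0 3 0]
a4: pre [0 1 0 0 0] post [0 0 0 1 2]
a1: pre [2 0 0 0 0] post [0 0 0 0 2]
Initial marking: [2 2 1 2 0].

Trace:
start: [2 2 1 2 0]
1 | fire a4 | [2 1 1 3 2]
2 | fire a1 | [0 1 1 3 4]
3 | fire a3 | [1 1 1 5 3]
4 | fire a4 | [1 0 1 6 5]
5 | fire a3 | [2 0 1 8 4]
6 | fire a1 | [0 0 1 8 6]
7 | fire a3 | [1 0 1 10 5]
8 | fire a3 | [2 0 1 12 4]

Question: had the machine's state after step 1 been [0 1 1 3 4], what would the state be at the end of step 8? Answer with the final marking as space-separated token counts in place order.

state after step 1 := [0 1 1 3 4]
2 | fire a1 | [0 1 1 3 4]
3 | fire a3 | [1 1 1 5 3]
4 | fire a4 | [1 0 1 6 5]
5 | fire a3 | [2 0 1 8 4]
6 | fire a1 | [0 0 1 8 6]
7 | fire a3 | [1 0 1 10 5]
8 | fire a3 | [2 0 1 12 4]

2 0 1 12 4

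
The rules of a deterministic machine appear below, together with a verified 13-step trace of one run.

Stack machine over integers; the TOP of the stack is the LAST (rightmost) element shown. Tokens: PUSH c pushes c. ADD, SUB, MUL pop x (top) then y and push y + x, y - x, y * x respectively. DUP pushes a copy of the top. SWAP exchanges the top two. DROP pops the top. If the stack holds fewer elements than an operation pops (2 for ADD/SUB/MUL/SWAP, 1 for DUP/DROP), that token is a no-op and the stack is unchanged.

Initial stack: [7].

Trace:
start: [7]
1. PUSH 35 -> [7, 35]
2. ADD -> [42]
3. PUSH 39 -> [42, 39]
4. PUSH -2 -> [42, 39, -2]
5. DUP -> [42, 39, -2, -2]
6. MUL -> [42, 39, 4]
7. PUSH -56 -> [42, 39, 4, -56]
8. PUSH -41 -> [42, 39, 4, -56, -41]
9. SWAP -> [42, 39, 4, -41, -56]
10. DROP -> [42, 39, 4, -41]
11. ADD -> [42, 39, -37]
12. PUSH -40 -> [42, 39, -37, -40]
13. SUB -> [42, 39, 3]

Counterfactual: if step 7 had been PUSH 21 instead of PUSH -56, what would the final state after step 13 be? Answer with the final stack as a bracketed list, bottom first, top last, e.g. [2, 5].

[42, 39, 3]

(re-executing from step 7 with the substitution; state before step 7: [42, 39, 4])
7. PUSH 21 -> [42, 39, 4, 21]
8. PUSH -41 -> [42, 39, 4, 21, -41]
9. SWAP -> [42, 39, 4, -41, 21]
10. DROP -> [42, 39, 4, -41]
11. ADD -> [42, 39, -37]
12. PUSH -40 -> [42, 39, -37, -40]
13. SUB -> [42, 39, 3]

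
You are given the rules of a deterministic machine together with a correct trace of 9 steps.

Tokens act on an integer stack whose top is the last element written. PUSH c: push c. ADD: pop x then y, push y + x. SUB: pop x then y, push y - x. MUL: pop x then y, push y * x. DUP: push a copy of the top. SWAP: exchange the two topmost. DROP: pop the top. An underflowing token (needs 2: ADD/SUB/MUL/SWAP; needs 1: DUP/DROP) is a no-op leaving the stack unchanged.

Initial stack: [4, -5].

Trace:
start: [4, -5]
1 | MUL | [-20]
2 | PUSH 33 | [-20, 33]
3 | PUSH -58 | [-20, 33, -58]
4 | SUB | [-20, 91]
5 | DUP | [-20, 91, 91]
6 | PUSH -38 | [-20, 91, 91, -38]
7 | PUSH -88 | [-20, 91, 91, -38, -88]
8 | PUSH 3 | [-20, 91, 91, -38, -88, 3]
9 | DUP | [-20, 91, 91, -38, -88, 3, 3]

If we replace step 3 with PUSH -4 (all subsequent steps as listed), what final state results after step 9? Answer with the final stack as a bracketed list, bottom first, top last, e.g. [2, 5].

[-20, 37, 37, -38, -88, 3, 3]

(re-executing from step 3 with the substitution; state before step 3: [-20, 33])
3 | PUSH -4 | [-20, 33, -4]
4 | SUB | [-20, 37]
5 | DUP | [-20, 37, 37]
6 | PUSH -38 | [-20, 37, 37, -38]
7 | PUSH -88 | [-20, 37, 37, -38, -88]
8 | PUSH 3 | [-20, 37, 37, -38, -88, 3]
9 | DUP | [-20, 37, 37, -38, -88, 3, 3]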